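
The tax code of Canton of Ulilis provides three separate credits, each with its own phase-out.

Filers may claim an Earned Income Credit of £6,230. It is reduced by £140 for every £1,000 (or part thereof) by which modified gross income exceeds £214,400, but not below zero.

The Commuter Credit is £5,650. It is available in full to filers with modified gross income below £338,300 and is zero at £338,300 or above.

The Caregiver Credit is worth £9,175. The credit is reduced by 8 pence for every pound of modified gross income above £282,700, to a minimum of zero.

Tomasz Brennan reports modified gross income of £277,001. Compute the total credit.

£14,825

Earned Income Credit: income exceeds £214,400 by £62,601 → 63 increments × £140 = £8,820 ≥ base, so the credit is £0.
Commuter Credit: £277,001 is below the £338,300 cutoff, so the full £5,650 applies.
Caregiver Credit: £277,001 is at or below the £282,700 threshold, so the full £9,175 applies.
Total: £0 + £5,650 + £9,175 = £14,825.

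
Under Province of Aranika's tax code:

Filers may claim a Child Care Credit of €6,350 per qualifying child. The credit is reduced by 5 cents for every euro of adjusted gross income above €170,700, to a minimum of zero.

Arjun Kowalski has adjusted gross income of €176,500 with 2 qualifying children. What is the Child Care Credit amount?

€12,410

Child Care Credit: base = 2 × €6,350 = €12,700. 5% of the €5,800 excess over €170,700 is €290; credit = €12,700 − €290 = €12,410.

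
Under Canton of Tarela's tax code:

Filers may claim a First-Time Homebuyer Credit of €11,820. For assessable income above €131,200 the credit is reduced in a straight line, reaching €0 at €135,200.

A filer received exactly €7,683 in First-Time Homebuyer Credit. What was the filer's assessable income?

€132,600

€7,683 is 7,683/11,820 of the full €11,820, so 4,137/11,820 of the €4,000 range has been used: income = €131,200 + €4,000 × 4,137/11,820 = €132,600.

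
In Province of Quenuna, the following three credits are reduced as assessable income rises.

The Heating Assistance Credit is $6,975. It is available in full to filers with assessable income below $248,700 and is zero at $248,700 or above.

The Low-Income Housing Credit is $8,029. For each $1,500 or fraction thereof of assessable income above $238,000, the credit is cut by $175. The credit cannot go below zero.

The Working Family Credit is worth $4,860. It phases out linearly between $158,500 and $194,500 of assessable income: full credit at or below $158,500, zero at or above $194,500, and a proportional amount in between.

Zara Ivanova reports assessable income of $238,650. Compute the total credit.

Heating Assistance Credit: $238,650 is below the $248,700 cutoff, so the full $6,975 applies.
Low-Income Housing Credit: income exceeds $238,000 by $650, which is 1 full-or-partial $1,500 increment; reduction = 1 × $175 = $175, leaving $7,854.
Working Family Credit: $238,650 is at or above $194,500, so the credit is $0.
Total: $6,975 + $7,854 + $0 = $14,829.

$14,829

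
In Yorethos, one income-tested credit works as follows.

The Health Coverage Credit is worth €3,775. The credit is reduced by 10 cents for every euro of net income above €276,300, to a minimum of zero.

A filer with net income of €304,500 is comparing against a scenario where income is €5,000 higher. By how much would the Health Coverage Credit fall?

At €304,500 — 10% of the €28,200 excess over €276,300 is €2,820; credit = €3,775 − €2,820 = €955.
At €309,500 — 10% of the €33,200 excess over €276,300 is €3,320; credit = €3,775 − €3,320 = €455.
Lost: €955 − €455 = €500.

€500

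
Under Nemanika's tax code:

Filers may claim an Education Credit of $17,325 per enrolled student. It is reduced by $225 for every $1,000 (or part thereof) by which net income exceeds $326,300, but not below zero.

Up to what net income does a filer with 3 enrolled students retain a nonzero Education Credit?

$556,300

Full credit = 3 × $17,325 = $51,975.
After 230 increments the reduction is 230 × $225 = $51,750, leaving $225; one more increment wipes it out. Increment 230 ends at excess 230 × $1,000 = $230,000, so the highest qualifying income is $326,300 + $230,000 = $556,300.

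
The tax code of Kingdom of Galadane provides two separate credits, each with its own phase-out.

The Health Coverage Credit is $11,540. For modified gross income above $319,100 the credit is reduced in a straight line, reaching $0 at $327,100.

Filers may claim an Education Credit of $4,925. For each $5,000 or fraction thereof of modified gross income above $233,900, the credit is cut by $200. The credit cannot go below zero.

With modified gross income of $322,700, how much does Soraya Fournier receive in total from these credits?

$7,672

Health Coverage Credit: $322,700 is $3,600 into a $8,000 phase-out range, leaving 4,400/8,000 of the credit: $11,540 × 4,400/8,000 = $6,347.
Education Credit: income exceeds $233,900 by $88,800, which is 18 full-or-partial $5,000 increments; reduction = 18 × $200 = $3,600, leaving $1,325.
Total: $6,347 + $1,325 = $7,672.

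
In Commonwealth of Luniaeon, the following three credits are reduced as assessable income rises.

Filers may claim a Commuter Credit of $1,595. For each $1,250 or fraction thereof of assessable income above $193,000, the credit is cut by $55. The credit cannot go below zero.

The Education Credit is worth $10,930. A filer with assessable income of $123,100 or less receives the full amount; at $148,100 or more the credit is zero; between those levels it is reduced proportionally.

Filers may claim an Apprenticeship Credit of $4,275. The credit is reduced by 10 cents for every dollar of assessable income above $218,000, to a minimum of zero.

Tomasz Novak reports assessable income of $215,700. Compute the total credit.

$4,825

Commuter Credit: income exceeds $193,000 by $22,700, which is 19 full-or-partial $1,250 increments; reduction = 19 × $55 = $1,045, leaving $550.
Education Credit: $215,700 is at or above $148,100, so the credit is $0.
Apprenticeship Credit: $215,700 is at or below the $218,000 threshold, so the full $4,275 applies.
Total: $550 + $0 + $4,275 = $4,825.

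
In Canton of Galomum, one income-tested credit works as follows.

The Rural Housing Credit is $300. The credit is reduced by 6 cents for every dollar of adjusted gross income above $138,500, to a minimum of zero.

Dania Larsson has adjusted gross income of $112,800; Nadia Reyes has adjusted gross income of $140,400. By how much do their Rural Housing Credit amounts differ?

Dania ($112,800): Rural Housing Credit: $112,800 is at or below the $138,500 threshold, so the full $300 applies.
Nadia ($140,400): Rural Housing Credit: 6% of the $1,900 excess over $138,500 is $114; credit = $300 − $114 = $186.
Difference: |$300 − $186| = $114.

$114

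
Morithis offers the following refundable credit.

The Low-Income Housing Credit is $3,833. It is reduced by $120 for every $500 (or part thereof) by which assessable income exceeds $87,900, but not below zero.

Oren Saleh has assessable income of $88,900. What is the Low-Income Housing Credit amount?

$3,593

Low-Income Housing Credit: income exceeds $87,900 by $1,000, which is 2 full-or-partial $500 increments; reduction = 2 × $120 = $240, leaving $3,593.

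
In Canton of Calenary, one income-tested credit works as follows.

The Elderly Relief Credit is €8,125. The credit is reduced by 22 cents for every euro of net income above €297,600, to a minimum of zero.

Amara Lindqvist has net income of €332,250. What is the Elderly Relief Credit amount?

Elderly Relief Credit: 22% of the €34,650 excess over €297,600 is €7,623; credit = €8,125 − €7,623 = €502.

€502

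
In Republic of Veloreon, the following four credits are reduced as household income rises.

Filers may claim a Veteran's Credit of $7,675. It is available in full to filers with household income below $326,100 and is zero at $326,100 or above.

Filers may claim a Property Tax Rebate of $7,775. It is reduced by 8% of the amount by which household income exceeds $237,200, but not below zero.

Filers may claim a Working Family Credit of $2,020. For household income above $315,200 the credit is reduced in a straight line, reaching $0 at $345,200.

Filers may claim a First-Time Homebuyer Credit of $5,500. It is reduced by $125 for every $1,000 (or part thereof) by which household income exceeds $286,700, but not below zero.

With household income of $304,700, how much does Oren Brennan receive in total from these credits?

Veteran's Credit: $304,700 is below the $326,100 cutoff, so the full $7,675 applies.
Property Tax Rebate: 8% of the $67,500 excess over $237,200 is $5,400; credit = $7,775 − $5,400 = $2,375.
Working Family Credit: $304,700 is at or below the $315,200 threshold, so the full $2,020 applies.
First-Time Homebuyer Credit: income exceeds $286,700 by $18,000, which is 18 full-or-partial $1,000 increments; reduction = 18 × $125 = $2,250, leaving $3,250.
Total: $7,675 + $2,375 + $2,020 + $3,250 = $15,320.

$15,320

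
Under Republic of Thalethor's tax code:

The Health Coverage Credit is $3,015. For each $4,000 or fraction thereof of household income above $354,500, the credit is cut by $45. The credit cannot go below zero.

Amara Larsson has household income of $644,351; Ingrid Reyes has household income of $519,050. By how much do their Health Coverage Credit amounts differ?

$1,125

Amara ($644,351): Health Coverage Credit: income exceeds $354,500 by $289,851 → 73 increments × $45 = $3,285 ≥ base, so the credit is $0.
Ingrid ($519,050): Health Coverage Credit: income exceeds $354,500 by $164,550, which is 42 full-or-partial $4,000 increments; reduction = 42 × $45 = $1,890, leaving $1,125.
Difference: |$0 − $1,125| = $1,125.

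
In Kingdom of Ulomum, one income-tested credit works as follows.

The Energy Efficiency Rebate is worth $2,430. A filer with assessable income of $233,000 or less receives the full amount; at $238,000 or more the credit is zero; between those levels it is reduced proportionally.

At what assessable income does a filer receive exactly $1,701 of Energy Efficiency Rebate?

$234,500

$1,701 is 1,701/2,430 of the full $2,430, so 729/2,430 of the $5,000 range has been used: income = $233,000 + $5,000 × 729/2,430 = $234,500.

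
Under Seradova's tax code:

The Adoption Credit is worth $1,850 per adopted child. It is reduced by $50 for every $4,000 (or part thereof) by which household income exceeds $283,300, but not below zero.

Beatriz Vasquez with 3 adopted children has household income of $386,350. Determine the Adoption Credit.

Adoption Credit: base = 3 × $1,850 = $5,550. income exceeds $283,300 by $103,050, which is 26 full-or-partial $4,000 increments; reduction = 26 × $50 = $1,300, leaving $4,250.

$4,250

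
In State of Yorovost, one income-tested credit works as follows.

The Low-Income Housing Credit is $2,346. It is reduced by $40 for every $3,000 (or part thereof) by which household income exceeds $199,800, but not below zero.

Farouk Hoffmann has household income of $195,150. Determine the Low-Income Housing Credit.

$2,346

Low-Income Housing Credit: $195,150 is at or below the $199,800 threshold, so the full $2,346 applies.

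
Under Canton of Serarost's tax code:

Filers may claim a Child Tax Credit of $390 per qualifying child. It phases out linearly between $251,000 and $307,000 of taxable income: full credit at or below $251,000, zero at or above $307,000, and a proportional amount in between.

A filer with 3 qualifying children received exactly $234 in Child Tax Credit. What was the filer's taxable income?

$295,800

Full credit = 3 × $390 = $1,170.
$234 is 234/1,170 of the full $1,170, so 936/1,170 of the $56,000 range has been used: income = $251,000 + $56,000 × 936/1,170 = $295,800.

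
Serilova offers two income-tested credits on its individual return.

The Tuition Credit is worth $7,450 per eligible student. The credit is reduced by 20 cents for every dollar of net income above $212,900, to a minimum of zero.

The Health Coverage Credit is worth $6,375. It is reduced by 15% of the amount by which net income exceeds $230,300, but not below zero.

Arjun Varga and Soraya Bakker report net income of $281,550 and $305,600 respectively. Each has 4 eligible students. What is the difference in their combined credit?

Arjun ($281,550): Tuition Credit: base = 4 × $7,450 = $29,800. 20% of the $68,650 excess over $212,900 is $13,730; credit = $29,800 − $13,730 = $16,070. Health Coverage Credit: 15% of the $51,250 excess over $230,300 is $7,687.50 ≥ base, so the credit is $0. total $16,070 + $0 = $16,070
Soraya ($305,600): Tuition Credit: base = 4 × $7,450 = $29,800. 20% of the $92,700 excess over $212,900 is $18,540; credit = $29,800 − $18,540 = $11,260. Health Coverage Credit: 15% of the $75,300 excess over $230,300 is $11,295 ≥ base, so the credit is $0. total $11,260 + $0 = $11,260
Difference: |$16,070 − $11,260| = $4,810.

$4,810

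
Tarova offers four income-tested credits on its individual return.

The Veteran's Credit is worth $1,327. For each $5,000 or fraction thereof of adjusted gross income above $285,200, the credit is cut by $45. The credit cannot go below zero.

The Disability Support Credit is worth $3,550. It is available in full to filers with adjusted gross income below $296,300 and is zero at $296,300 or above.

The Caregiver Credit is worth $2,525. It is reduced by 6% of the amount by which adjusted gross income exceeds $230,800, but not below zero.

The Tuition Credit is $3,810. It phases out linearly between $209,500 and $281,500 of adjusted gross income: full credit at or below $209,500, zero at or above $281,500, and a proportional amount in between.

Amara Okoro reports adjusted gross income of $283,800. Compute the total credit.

Veteran's Credit: $283,800 is at or below the $285,200 threshold, so the full $1,327 applies.
Disability Support Credit: $283,800 is below the $296,300 cutoff, so the full $3,550 applies.
Caregiver Credit: 6% of the $53,000 excess over $230,800 is $3,180 ≥ base, so the credit is $0.
Tuition Credit: $283,800 is at or above $281,500, so the credit is $0.
Total: $1,327 + $3,550 + $0 + $0 = $4,877.

$4,877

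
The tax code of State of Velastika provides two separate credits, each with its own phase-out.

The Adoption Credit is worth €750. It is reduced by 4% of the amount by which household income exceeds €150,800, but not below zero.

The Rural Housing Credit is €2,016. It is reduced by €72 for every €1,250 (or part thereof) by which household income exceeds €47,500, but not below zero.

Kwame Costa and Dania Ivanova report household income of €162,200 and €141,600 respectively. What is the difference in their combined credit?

€456

Kwame (€162,200): Adoption Credit: 4% of the €11,400 excess over €150,800 is €456; credit = €750 − €456 = €294. Rural Housing Credit: income exceeds €47,500 by €114,700 → 92 increments × €72 = €6,624 ≥ base, so the credit is €0. total €294 + €0 = €294
Dania (€141,600): Adoption Credit: €141,600 is at or below the €150,800 threshold, so the full €750 applies. Rural Housing Credit: income exceeds €47,500 by €94,100 → 76 increments × €72 = €5,472 ≥ base, so the credit is €0. total €750 + €0 = €750
Difference: |€294 − €750| = €456.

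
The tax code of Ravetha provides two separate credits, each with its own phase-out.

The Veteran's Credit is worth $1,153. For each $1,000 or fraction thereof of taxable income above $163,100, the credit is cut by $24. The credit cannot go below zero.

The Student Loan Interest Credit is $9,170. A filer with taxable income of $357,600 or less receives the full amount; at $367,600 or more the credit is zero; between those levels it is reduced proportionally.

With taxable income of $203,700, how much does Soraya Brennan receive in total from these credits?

Veteran's Credit: income exceeds $163,100 by $40,600, which is 41 full-or-partial $1,000 increments; reduction = 41 × $24 = $984, leaving $169.
Student Loan Interest Credit: $203,700 is at or below the $357,600 threshold, so the full $9,170 applies.
Total: $169 + $9,170 = $9,339.

$9,339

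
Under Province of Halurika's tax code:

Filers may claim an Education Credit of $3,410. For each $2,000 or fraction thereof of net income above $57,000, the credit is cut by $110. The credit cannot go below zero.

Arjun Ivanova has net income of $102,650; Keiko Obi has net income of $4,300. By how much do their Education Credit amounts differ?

Arjun ($102,650): Education Credit: income exceeds $57,000 by $45,650, which is 23 full-or-partial $2,000 increments; reduction = 23 × $110 = $2,530, leaving $880.
Keiko ($4,300): Education Credit: $4,300 is at or below the $57,000 threshold, so the full $3,410 applies.
Difference: |$880 − $3,410| = $2,530.

$2,530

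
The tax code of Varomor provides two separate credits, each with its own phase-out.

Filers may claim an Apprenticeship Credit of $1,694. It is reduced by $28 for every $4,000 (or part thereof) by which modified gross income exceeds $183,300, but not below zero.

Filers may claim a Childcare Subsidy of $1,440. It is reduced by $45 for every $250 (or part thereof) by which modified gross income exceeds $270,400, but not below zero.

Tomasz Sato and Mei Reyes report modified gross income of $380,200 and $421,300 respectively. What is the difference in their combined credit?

$280

Tomasz ($380,200): Apprenticeship Credit: income exceeds $183,300 by $196,900, which is 50 full-or-partial $4,000 increments; reduction = 50 × $28 = $1,400, leaving $294. Childcare Subsidy: income exceeds $270,400 by $109,800 → 440 increments × $45 = $19,800 ≥ base, so the credit is $0. total $294 + $0 = $294
Mei ($421,300): Apprenticeship Credit: income exceeds $183,300 by $238,000, which is 60 full-or-partial $4,000 increments; reduction = 60 × $28 = $1,680, leaving $14. Childcare Subsidy: income exceeds $270,400 by $150,900 → 604 increments × $45 = $27,180 ≥ base, so the credit is $0. total $14 + $0 = $14
Difference: |$294 − $14| = $280.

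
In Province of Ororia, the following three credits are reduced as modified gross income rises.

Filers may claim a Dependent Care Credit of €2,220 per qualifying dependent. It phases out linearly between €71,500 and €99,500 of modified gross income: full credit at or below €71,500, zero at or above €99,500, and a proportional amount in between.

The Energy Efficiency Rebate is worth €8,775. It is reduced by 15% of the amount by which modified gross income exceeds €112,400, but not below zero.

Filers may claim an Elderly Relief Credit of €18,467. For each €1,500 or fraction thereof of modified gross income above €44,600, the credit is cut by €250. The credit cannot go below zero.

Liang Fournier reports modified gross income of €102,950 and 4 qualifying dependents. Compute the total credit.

€17,492

Dependent Care Credit: base = 4 × €2,220 = €8,880. €102,950 is at or above €99,500, so the credit is €0.
Energy Efficiency Rebate: €102,950 is at or below the €112,400 threshold, so the full €8,775 applies.
Elderly Relief Credit: income exceeds €44,600 by €58,350, which is 39 full-or-partial €1,500 increments; reduction = 39 × €250 = €9,750, leaving €8,717.
Total: €0 + €8,775 + €8,717 = €17,492.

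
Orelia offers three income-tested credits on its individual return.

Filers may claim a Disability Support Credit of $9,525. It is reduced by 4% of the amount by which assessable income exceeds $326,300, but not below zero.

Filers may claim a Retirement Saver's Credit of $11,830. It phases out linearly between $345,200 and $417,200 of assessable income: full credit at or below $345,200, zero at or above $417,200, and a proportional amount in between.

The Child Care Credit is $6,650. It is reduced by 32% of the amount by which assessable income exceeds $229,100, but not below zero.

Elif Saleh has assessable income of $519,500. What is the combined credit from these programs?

Disability Support Credit: 4% of the $193,200 excess over $326,300 is $7,728; credit = $9,525 − $7,728 = $1,797.
Retirement Saver's Credit: $519,500 is at or above $417,200, so the credit is $0.
Child Care Credit: 32% of the $290,400 excess over $229,100 is $92,928 ≥ base, so the credit is $0.
Total: $1,797 + $0 + $0 = $1,797.

$1,797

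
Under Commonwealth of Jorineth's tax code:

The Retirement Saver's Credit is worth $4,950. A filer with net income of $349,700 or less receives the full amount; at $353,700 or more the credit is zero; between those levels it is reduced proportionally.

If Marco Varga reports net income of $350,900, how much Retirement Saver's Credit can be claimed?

Retirement Saver's Credit: $350,900 is $1,200 into a $4,000 phase-out range, leaving 2,800/4,000 of the credit: $4,950 × 2,800/4,000 = $3,465.

$3,465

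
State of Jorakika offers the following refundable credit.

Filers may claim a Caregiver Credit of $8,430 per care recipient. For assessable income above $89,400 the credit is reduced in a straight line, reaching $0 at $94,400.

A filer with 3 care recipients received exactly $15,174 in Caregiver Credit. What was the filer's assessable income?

Full credit = 3 × $8,430 = $25,290.
$15,174 is 15,174/25,290 of the full $25,290, so 10,116/25,290 of the $5,000 range has been used: income = $89,400 + $5,000 × 10,116/25,290 = $91,400.

$91,400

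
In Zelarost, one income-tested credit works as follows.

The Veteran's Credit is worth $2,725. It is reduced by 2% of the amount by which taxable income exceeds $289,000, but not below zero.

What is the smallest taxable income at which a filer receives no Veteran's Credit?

$425,250

The credit falls by 2% of each dollar above $289,000, so it reaches zero when the excess is $2,725 / 2% = $136,250: income = $289,000 + $136,250 = $425,250.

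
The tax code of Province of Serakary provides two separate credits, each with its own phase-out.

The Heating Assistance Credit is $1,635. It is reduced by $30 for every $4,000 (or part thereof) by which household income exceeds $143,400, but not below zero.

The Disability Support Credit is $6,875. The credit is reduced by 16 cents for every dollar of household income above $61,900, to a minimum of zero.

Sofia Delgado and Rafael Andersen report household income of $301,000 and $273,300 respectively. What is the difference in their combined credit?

Sofia ($301,000): Heating Assistance Credit: income exceeds $143,400 by $157,600, which is 40 full-or-partial $4,000 increments; reduction = 40 × $30 = $1,200, leaving $435. Disability Support Credit: 16% of the $239,100 excess over $61,900 is $38,256 ≥ base, so the credit is $0. total $435 + $0 = $435
Rafael ($273,300): Heating Assistance Credit: income exceeds $143,400 by $129,900, which is 33 full-or-partial $4,000 increments; reduction = 33 × $30 = $990, leaving $645. Disability Support Credit: 16% of the $211,400 excess over $61,900 is $33,824 ≥ base, so the credit is $0. total $645 + $0 = $645
Difference: |$435 − $645| = $210.

$210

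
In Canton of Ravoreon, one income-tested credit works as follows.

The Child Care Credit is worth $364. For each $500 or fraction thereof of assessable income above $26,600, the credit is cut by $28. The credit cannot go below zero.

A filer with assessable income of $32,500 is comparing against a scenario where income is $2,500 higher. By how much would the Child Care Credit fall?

$28

At $32,500 — income exceeds $26,600 by $5,900, which is 12 full-or-partial $500 increments; reduction = 12 × $28 = $336, leaving $28.
At $35,000 — income exceeds $26,600 by $8,400 → 17 increments × $28 = $476 ≥ base, so the credit is $0.
Lost: $28 − $0 = $28.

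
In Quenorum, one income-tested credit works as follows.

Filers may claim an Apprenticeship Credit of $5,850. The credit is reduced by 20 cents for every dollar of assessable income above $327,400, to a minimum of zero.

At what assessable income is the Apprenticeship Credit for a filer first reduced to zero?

$356,650

The credit falls by 20% of each dollar above $327,400, so it reaches zero when the excess is $5,850 / 20% = $29,250: income = $327,400 + $29,250 = $356,650.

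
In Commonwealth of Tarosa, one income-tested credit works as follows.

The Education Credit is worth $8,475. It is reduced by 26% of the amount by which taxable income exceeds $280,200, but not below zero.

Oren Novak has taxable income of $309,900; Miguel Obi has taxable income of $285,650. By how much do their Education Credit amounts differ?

$6,305

Oren ($309,900): Education Credit: 26% of the $29,700 excess over $280,200 is $7,722; credit = $8,475 − $7,722 = $753.
Miguel ($285,650): Education Credit: 26% of the $5,450 excess over $280,200 is $1,417; credit = $8,475 − $1,417 = $7,058.
Difference: |$753 − $7,058| = $6,305.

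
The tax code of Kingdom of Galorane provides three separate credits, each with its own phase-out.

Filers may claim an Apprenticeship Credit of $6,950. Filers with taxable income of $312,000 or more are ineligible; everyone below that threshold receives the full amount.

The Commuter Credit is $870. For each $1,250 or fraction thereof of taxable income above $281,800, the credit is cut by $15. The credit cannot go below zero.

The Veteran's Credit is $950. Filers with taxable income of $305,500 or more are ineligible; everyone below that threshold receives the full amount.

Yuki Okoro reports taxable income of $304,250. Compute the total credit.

Apprenticeship Credit: $304,250 is below the $312,000 cutoff, so the full $6,950 applies.
Commuter Credit: income exceeds $281,800 by $22,450, which is 18 full-or-partial $1,250 increments; reduction = 18 × $15 = $270, leaving $600.
Veteran's Credit: $304,250 is below the $305,500 cutoff, so the full $950 applies.
Total: $6,950 + $600 + $950 = $8,500.

$8,500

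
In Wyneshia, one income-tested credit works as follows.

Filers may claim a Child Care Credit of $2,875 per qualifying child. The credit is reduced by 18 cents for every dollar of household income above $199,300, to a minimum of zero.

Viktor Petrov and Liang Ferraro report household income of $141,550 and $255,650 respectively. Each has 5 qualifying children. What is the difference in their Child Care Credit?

$10,143

Viktor ($141,550): Child Care Credit: base = 5 × $2,875 = $14,375. $141,550 is at or below the $199,300 threshold, so the full $14,375 applies.
Liang ($255,650): Child Care Credit: base = 5 × $2,875 = $14,375. 18% of the $56,350 excess over $199,300 is $10,143; credit = $14,375 − $10,143 = $4,232.
Difference: |$14,375 − $4,232| = $10,143.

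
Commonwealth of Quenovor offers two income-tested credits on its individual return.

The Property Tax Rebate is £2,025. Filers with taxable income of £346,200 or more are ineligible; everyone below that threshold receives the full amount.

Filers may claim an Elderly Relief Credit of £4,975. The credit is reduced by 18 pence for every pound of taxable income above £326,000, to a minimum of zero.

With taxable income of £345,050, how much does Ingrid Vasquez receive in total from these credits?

£3,571

Property Tax Rebate: £345,050 is below the £346,200 cutoff, so the full £2,025 applies.
Elderly Relief Credit: 18% of the £19,050 excess over £326,000 is £3,429; credit = £4,975 − £3,429 = £1,546.
Total: £2,025 + £1,546 = £3,571.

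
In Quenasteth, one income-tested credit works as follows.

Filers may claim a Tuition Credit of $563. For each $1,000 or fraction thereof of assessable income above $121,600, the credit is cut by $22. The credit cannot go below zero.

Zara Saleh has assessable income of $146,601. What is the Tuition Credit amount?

$0

Tuition Credit: income exceeds $121,600 by $25,001 → 26 increments × $22 = $572 ≥ base, so the credit is $0.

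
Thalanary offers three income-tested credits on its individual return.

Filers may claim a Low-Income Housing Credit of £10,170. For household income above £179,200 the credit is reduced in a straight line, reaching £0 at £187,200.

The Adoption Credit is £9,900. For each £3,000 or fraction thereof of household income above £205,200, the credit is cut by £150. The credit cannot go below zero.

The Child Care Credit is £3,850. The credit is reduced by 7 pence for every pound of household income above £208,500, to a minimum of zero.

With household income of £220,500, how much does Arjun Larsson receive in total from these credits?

Low-Income Housing Credit: £220,500 is at or above £187,200, so the credit is £0.
Adoption Credit: income exceeds £205,200 by £15,300, which is 6 full-or-partial £3,000 increments; reduction = 6 × £150 = £900, leaving £9,000.
Child Care Credit: 7% of the £12,000 excess over £208,500 is £840; credit = £3,850 − £840 = £3,010.
Total: £0 + £9,000 + £3,010 = £12,010.

£12,010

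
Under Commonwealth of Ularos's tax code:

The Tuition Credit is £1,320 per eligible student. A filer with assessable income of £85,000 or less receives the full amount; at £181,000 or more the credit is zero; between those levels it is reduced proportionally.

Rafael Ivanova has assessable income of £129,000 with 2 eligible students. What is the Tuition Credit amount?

Tuition Credit: base = 2 × £1,320 = £2,640. £129,000 is £44,000 into a £96,000 phase-out range, leaving 52,000/96,000 of the credit: £2,640 × 52,000/96,000 = £1,430.

£1,430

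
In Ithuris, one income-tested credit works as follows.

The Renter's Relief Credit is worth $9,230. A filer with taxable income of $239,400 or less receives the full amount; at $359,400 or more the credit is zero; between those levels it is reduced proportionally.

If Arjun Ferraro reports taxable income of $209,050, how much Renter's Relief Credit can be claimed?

Renter's Relief Credit: $209,050 is at or below the $239,400 threshold, so the full $9,230 applies.

$9,230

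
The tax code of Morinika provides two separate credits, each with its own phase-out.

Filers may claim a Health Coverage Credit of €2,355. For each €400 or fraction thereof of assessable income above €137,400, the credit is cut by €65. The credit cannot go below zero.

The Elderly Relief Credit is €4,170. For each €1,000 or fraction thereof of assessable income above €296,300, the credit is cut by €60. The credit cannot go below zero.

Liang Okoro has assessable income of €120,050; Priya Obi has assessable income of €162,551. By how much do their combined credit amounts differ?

€2,355

Liang (€120,050): Health Coverage Credit: €120,050 is at or below the €137,400 threshold, so the full €2,355 applies. Elderly Relief Credit: €120,050 is at or below the €296,300 threshold, so the full €4,170 applies. total €2,355 + €4,170 = €6,525
Priya (€162,551): Health Coverage Credit: income exceeds €137,400 by €25,151 → 63 increments × €65 = €4,095 ≥ base, so the credit is €0. Elderly Relief Credit: €162,551 is at or below the €296,300 threshold, so the full €4,170 applies. total €0 + €4,170 = €4,170
Difference: |€6,525 − €4,170| = €2,355.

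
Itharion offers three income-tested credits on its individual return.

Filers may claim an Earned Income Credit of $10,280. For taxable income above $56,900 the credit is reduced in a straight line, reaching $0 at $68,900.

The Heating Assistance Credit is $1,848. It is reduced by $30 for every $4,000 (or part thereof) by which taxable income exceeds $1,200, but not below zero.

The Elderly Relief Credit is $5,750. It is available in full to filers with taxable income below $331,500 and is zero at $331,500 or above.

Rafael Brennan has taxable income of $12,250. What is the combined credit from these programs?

Earned Income Credit: $12,250 is at or below the $56,900 threshold, so the full $10,280 applies.
Heating Assistance Credit: income exceeds $1,200 by $11,050, which is 3 full-or-partial $4,000 increments; reduction = 3 × $30 = $90, leaving $1,758.
Elderly Relief Credit: $12,250 is below the $331,500 cutoff, so the full $5,750 applies.
Total: $10,280 + $1,758 + $5,750 = $17,788.

$17,788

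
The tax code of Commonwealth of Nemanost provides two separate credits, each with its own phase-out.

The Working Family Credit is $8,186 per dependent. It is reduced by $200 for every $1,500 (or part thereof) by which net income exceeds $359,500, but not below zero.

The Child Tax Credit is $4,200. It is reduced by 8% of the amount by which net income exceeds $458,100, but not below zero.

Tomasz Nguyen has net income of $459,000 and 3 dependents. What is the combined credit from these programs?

Working Family Credit: base = 3 × $8,186 = $24,558. income exceeds $359,500 by $99,500, which is 67 full-or-partial $1,500 increments; reduction = 67 × $200 = $13,400, leaving $11,158.
Child Tax Credit: 8% of the $900 excess over $458,100 is $72; credit = $4,200 − $72 = $4,128.
Total: $11,158 + $4,128 = $15,286.

$15,286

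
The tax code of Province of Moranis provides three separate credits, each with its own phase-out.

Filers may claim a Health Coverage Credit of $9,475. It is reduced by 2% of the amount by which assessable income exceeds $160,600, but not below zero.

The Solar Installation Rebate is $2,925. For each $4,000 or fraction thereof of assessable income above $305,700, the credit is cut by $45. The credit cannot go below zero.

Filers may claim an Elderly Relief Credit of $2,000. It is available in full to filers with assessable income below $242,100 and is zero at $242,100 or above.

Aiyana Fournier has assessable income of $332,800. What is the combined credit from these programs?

$8,641

Health Coverage Credit: 2% of the $172,200 excess over $160,600 is $3,444; credit = $9,475 − $3,444 = $6,031.
Solar Installation Rebate: income exceeds $305,700 by $27,100, which is 7 full-or-partial $4,000 increments; reduction = 7 × $45 = $315, leaving $2,610.
Elderly Relief Credit: $332,800 meets or exceeds the $242,100 cutoff, so the credit is $0.
Total: $6,031 + $2,610 + $0 = $8,641.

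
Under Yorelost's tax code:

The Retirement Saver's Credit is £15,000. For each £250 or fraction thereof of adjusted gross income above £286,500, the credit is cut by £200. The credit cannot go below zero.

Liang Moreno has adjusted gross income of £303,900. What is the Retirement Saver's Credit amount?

Retirement Saver's Credit: income exceeds £286,500 by £17,400, which is 70 full-or-partial £250 increments; reduction = 70 × £200 = £14,000, leaving £1,000.

£1,000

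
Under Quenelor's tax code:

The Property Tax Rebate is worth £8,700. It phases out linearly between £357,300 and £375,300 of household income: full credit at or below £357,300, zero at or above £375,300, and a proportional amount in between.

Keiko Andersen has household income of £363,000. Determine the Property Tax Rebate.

£5,945

Property Tax Rebate: £363,000 is £5,700 into a £18,000 phase-out range, leaving 12,300/18,000 of the credit: £8,700 × 12,300/18,000 = £5,945.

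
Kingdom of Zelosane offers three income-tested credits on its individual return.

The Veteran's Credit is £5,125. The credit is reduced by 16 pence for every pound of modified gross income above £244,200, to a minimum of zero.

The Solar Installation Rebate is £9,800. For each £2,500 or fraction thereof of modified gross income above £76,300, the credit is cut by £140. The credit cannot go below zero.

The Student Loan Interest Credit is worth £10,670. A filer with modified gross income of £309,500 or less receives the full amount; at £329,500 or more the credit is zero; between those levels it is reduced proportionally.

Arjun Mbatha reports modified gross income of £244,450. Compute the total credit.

£16,035

Veteran's Credit: 16% of the £250 excess over £244,200 is £40; credit = £5,125 − £40 = £5,085.
Solar Installation Rebate: income exceeds £76,300 by £168,150, which is 68 full-or-partial £2,500 increments; reduction = 68 × £140 = £9,520, leaving £280.
Student Loan Interest Credit: £244,450 is at or below the £309,500 threshold, so the full £10,670 applies.
Total: £5,085 + £280 + £10,670 = £16,035.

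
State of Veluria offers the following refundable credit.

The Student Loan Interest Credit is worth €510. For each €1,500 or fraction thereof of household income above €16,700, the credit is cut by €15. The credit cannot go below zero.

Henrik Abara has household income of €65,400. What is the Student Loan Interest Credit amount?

Student Loan Interest Credit: income exceeds €16,700 by €48,700, which is 33 full-or-partial €1,500 increments; reduction = 33 × €15 = €495, leaving €15.

€15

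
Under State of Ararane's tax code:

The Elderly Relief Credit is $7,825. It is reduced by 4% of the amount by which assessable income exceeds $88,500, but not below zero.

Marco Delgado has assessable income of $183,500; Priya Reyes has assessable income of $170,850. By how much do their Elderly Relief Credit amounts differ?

$506

Marco ($183,500): Elderly Relief Credit: 4% of the $95,000 excess over $88,500 is $3,800; credit = $7,825 − $3,800 = $4,025.
Priya ($170,850): Elderly Relief Credit: 4% of the $82,350 excess over $88,500 is $3,294; credit = $7,825 − $3,294 = $4,531.
Difference: |$4,025 − $4,531| = $506.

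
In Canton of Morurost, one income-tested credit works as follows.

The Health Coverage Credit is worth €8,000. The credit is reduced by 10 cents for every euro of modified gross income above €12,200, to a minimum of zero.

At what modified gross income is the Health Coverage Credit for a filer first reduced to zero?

€92,200

The credit falls by 10% of each euro above €12,200, so it reaches zero when the excess is €8,000 / 10% = €80,000: income = €12,200 + €80,000 = €92,200.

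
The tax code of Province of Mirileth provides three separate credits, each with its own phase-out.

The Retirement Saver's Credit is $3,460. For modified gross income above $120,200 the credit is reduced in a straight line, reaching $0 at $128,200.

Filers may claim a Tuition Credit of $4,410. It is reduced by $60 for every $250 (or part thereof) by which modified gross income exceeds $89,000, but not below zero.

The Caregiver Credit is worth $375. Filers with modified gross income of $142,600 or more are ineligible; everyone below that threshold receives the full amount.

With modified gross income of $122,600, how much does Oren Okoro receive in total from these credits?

$2,797

Retirement Saver's Credit: $122,600 is $2,400 into a $8,000 phase-out range, leaving 5,600/8,000 of the credit: $3,460 × 5,600/8,000 = $2,422.
Tuition Credit: income exceeds $89,000 by $33,600 → 135 increments × $60 = $8,100 ≥ base, so the credit is $0.
Caregiver Credit: $122,600 is below the $142,600 cutoff, so the full $375 applies.
Total: $2,422 + $0 + $375 = $2,797.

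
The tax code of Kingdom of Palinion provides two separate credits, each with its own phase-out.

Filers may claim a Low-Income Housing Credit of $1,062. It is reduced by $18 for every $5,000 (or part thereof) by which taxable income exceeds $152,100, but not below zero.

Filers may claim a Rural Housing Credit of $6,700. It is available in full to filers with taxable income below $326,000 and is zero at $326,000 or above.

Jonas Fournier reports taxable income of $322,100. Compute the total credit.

$7,150

Low-Income Housing Credit: income exceeds $152,100 by $170,000, which is 34 full-or-partial $5,000 increments; reduction = 34 × $18 = $612, leaving $450.
Rural Housing Credit: $322,100 is below the $326,000 cutoff, so the full $6,700 applies.
Total: $450 + $6,700 = $7,150.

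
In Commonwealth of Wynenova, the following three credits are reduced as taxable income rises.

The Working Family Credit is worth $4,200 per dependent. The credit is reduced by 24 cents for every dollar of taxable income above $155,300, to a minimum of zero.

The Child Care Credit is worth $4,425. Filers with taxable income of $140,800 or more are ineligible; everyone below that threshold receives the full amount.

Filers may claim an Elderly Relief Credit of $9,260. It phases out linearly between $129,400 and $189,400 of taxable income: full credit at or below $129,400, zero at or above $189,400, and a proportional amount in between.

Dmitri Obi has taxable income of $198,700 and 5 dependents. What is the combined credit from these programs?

$10,584

Working Family Credit: base = 5 × $4,200 = $21,000. 24% of the $43,400 excess over $155,300 is $10,416; credit = $21,000 − $10,416 = $10,584.
Child Care Credit: $198,700 meets or exceeds the $140,800 cutoff, so the credit is $0.
Elderly Relief Credit: $198,700 is at or above $189,400, so the credit is $0.
Total: $10,584 + $0 + $0 = $10,584.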